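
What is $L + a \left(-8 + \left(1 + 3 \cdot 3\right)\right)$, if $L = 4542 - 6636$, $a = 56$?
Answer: $-1982$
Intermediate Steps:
$L = -2094$
$L + a \left(-8 + \left(1 + 3 \cdot 3\right)\right) = -2094 + 56 \left(-8 + \left(1 + 3 \cdot 3\right)\right) = -2094 + 56 \left(-8 + \left(1 + 9\right)\right) = -2094 + 56 \left(-8 + 10\right) = -2094 + 56 \cdot 2 = -2094 + 112 = -1982$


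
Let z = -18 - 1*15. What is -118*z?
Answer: 3894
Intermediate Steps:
z = -33 (z = -18 - 15 = -33)
-118*z = -118*(-33) = 3894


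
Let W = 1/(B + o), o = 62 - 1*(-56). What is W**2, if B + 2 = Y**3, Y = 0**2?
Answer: 1/13456 ≈ 7.4316e-5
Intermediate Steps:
Y = 0
B = -2 (B = -2 + 0**3 = -2 + 0 = -2)
o = 118 (o = 62 + 56 = 118)
W = 1/116 (W = 1/(-2 + 118) = 1/116 ≈ 0.0086207)
W**2 = (1/116)**2 = 1/13456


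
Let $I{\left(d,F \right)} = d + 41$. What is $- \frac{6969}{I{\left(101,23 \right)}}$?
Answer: $- \frac{6969}{142} \approx -49.077$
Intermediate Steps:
$I{\left(d,F \right)} = 41 + d$
$- \frac{6969}{I{\left(101,23 \right)}} = - \frac{6969}{41 + 101} = - \frac{6969}{142}$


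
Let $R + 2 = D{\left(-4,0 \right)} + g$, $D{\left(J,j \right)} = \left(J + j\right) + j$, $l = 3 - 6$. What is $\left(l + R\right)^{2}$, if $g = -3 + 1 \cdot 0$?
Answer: $144$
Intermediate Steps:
$l = -3$
$D{\left(J,j \right)} = J + 2 j$
$g = -3$ ($g = -3 + 0 = -3$)
$R = -9$ ($R = -2 + \left(\left(-4 + 2 \cdot 0\right) - 3\right) = -2 + \left(\left(-4 + 0\right) - 3\right) = -2 - 7 = -9$)
$\left(l + R\right)^{2} = \left(-3 - 9\right)^{2} = \left(-12\right)^{2} = 144$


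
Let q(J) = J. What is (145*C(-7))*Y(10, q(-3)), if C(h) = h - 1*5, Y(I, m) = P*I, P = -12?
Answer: 208800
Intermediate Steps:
Y(I, m) = -12*I
C(h) = -5 + h (C(h) = h - 5 = -5 + h)
(145*C(-7))*Y(10, q(-3)) = (145*(-5 - 7))*(-12*10) = (145*(-12))*(-120) = -1740*(-120) = 208800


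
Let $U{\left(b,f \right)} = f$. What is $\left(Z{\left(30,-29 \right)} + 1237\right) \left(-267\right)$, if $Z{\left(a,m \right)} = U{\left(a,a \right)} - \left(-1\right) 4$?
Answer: $-339357$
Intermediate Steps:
$Z{\left(a,m \right)} = 4 + a$ ($Z{\left(a,m \right)} = a - \left(-1\right) 4 = a - -4 = a + 4 = 4 + a$)
$\left(Z{\left(30,-29 \right)} + 1237\right) \left(-267\right) = \left(\left(4 + 30\right) + 1237\right) \left(-267\right) = \left(34 + 1237\right) \left(-267\right) = 1271 \left(-267\right) = -339357$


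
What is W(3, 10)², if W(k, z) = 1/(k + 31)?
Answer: 1/1156 ≈ 0.00086505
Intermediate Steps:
W(k, z) = 1/(31 + k)
W(3, 10)² = (1/(31 + 3))² = (1/34)² = 1/1156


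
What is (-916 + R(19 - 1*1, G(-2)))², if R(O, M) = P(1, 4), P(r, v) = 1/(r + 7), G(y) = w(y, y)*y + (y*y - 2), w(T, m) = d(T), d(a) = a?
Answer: 53684929/64 ≈ 8.3883e+5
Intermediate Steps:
w(T, m) = T
G(y) = -2 + 2*y² (G(y) = y*y + (y*y - 2) = y² + (y² - 2) = y² + (-2 + y²) = -2 + 2*y²)
P(r, v) = 1/(7 + r)
R(O, M) = ⅛ (R(O, M) = 1/(7 + 1) = 1/8 = ⅛)
(-916 + R(19 - 1*1, G(-2)))² = (-916 + ⅛)² = (-7327/8)² = 53684929/64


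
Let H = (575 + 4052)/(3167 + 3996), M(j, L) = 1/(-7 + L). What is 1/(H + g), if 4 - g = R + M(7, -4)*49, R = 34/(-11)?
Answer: 78793/960598 ≈ 0.082025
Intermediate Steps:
R = -34/11 (R = 34*(-1/11) = -34/11 ≈ -3.0909)
g = 127/11 (g = 4 - (-34/11 + 49/(-7 - 4)) = 4 - (-34/11 + 49/(-11)) = 4 - (-34/11 - 1/11*49) = 4 - (-34/11 - 49/11) = 4 - 1*(-83/11) = 4 + 83/11 = 127/11 ≈ 11.545)
H = 4627/7163 ≈ 0.64596
1/(H + g) = 1/(4627/7163 + 127/11) = 1/(960598/78793) = 78793/960598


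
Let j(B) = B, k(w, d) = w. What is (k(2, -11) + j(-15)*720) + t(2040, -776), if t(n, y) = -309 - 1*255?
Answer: -11362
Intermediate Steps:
t(n, y) = -564 (t(n, y) = -309 - 255 = -564)
(k(2, -11) + j(-15)*720) + t(2040, -776) = (2 - 15*720) - 564 = (2 - 10800) - 564 = -10798 - 564 = -11362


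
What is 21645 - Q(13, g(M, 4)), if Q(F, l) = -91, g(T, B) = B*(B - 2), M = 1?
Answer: 21736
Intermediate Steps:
g(T, B) = B*(-2 + B)
21645 - Q(13, g(M, 4)) = 21645 - 1*(-91) = 21645 + 91 = 21736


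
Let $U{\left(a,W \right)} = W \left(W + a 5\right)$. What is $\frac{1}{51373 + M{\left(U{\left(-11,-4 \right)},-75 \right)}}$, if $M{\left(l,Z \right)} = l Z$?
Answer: $\frac{1}{33673} \approx 2.9697 \cdot 10^{-5}$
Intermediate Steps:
$U{\left(a,W \right)} = W \left(W + 5 a\right)$
$M{\left(l,Z \right)} = Z l$
$\frac{1}{51373 + M{\left(U{\left(-11,-4 \right)},-75 \right)}} = \frac{1}{51373 - 75 \left(- 4 \left(-4 + 5 \left(-11\right)\right)\right)} = \frac{1}{51373 - 75 \left(- 4 \left(-4 - 55\right)\right)} = \frac{1}{51373 - 75 \left(\left(-4\right) \left(-59\right)\right)} = \frac{1}{51373 - 17700} = \frac{1}{33673}$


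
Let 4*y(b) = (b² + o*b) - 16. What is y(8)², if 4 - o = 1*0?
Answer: 400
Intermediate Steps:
o = 4 (o = 4 - 0 = 4 - 1*0 = 4 + 0 = 4)
y(b) = -4 + b + b²/4 (y(b) = ((b² + 4*b) - 16)/4 = (-16 + b² + 4*b)/4 = -4 + b + b²/4)
y(8)² = (-4 + 8 + (¼)*8²)² = (-4 + 8 + (¼)*64)² = (-4 + 8 + 16)² = 20² = 400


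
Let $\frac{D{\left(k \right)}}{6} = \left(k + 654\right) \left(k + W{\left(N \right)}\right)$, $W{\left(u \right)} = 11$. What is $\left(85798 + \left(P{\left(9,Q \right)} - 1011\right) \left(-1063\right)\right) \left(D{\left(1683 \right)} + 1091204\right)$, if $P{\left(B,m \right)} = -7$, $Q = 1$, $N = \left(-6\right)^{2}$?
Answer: $29016653871904$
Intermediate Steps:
$N = 36$
$D{\left(k \right)} = 6 \left(11 + k\right) \left(654 + k\right)$ ($D{\left(k \right)} = 6 \left(k + 654\right) \left(k + 11\right) = 6 \left(654 + k\right) \left(11 + k\right) = 6 \left(11 + k\right) \left(654 + k\right)$)
$\left(85798 + \left(P{\left(9,Q \right)} - 1011\right) \left(-1063\right)\right) \left(D{\left(1683 \right)} + 1091204\right) = \left(85798 + \left(-7 - 1011\right) \left(-1063\right)\right) \left(\left(43164 + 6 \cdot 1683^{2} + 3990 \cdot 1683\right) + 1091204\right) = \left(85798 - -1082134\right) \left(\left(43164 + 6 \cdot 2832489 + 6715170\right) + 1091204\right) = \left(85798 + 1082134\right) \left(\left(43164 + 16994934 + 6715170\right) + 1091204\right) = 1167932 \left(23753268 + 1091204\right) = 1167932 \cdot 24844472 = 29016653871904$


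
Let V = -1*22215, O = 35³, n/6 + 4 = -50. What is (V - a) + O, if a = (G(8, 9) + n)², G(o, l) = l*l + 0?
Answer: -38389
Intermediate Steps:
n = -324 (n = -24 + 6*(-50) = -24 - 300 = -324)
G(o, l) = l² (G(o, l) = l² + 0 = l²)
O = 42875
a = 59049 (a = (9² - 324)² = (81 - 324)² = (-243)² = 59049)
V = -22215
(V - a) + O = (-22215 - 1*59049) + 42875 = (-22215 - 59049) + 42875 = -81264 + 42875 = -38389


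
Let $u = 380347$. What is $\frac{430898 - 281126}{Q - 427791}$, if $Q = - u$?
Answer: $- \frac{74886}{404069} \approx -0.18533$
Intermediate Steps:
$Q = -380347$ ($Q = \left(-1\right) 380347 = -380347$)
$\frac{430898 - 281126}{Q - 427791} = \frac{430898 - 281126}{-380347 - 427791} = \frac{149772}{-808138} = 149772 \left(- \frac{1}{808138}\right) = - \frac{74886}{404069}$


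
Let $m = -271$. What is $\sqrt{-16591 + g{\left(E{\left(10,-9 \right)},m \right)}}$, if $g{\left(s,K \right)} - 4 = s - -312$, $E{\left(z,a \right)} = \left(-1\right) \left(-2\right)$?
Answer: $i \sqrt{16273} \approx 127.57 i$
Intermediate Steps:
$E{\left(z,a \right)} = 2$
$g{\left(s,K \right)} = 316 + s$ ($g{\left(s,K \right)} = 4 + \left(s - -312\right) = 4 + \left(s + 312\right) = 4 + \left(312 + s\right) = 316 + s$)
$\sqrt{-16591 + g{\left(E{\left(10,-9 \right)},m \right)}} = \sqrt{-16591 + \left(316 + 2\right)} = \sqrt{-16591 + 318} = \sqrt{-16273} = i \sqrt{16273}$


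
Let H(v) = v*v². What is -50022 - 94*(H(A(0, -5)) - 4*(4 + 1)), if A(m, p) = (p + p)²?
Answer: -94048142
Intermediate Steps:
A(m, p) = 4*p² (A(m, p) = (2*p)² = 4*p²)
H(v) = v³
-50022 - 94*(H(A(0, -5)) - 4*(4 + 1)) = -50022 - 94*((4*(-5)²)³ - 4*(4 + 1)) = -50022 - 94*((4*25)³ - 4*5) = -50022 - 94*(100³ - 20) = -50022 - 94*(1000000 - 20) = -50022 - 94*999980 = -50022 - 93998120 = -94048142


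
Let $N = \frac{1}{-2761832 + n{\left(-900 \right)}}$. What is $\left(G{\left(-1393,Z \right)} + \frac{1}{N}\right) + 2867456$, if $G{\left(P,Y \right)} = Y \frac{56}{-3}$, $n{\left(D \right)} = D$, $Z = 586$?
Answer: $\frac{281356}{3} \approx 93785.0$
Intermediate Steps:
$N = - \frac{1}{2762732}$ ($N = \frac{1}{-2761832 - 900} = \frac{1}{-2762732} = - \frac{1}{2762732} \approx -3.6196 \cdot 10^{-7}$)
$G{\left(P,Y \right)} = - \frac{56 Y}{3}$ ($G{\left(P,Y \right)} = Y 56 \left(- \frac{1}{3}\right) = Y \left(- \frac{56}{3}\right) = - \frac{56 Y}{3}$)
$\left(G{\left(-1393,Z \right)} + \frac{1}{N}\right) + 2867456 = \left(\left(- \frac{56}{3}\right) 586 + \frac{1}{- \frac{1}{2762732}}\right) + 2867456 = \left(- \frac{32816}{3} - 2762732\right) + 2867456 = - \frac{8321012}{3} + 2867456 = \frac{281356}{3}$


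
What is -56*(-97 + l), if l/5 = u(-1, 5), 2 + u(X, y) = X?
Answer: 6272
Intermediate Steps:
u(X, y) = -2 + X
l = -15 (l = 5*(-2 - 1) = 5*(-3) = -15)
-56*(-97 + l) = -56*(-97 - 15) = -56*(-112) = 6272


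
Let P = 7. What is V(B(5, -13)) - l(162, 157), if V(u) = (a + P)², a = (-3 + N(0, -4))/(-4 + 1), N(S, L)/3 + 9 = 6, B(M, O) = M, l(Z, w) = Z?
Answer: -41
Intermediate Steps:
N(S, L) = -9 (N(S, L) = -27 + 3*6 = -27 + 18 = -9)
a = 4 (a = (-3 - 9)/(-4 + 1) = -12/(-3) = -12*(-⅓) = 4)
V(u) = 121 (V(u) = (4 + 7)² = 11² = 121)
V(B(5, -13)) - l(162, 157) = 121 - 1*162 = 121 - 162 = -41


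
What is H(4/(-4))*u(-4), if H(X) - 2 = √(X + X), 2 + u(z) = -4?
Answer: -12 - 6*I*√2 ≈ -12.0 - 8.4853*I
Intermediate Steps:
u(z) = -6 (u(z) = -2 - 4 = -6)
H(X) = 2 + √2*√X (H(X) = 2 + √(X + X) = 2 + √(2*X) = 2 + √2*√X)
H(4/(-4))*u(-4) = (2 + √2*√(4/(-4)))*(-6) = (2 + √2*√(4*(-¼)))*(-6) = (2 + √2*√(-1))*(-6) = (2 + √2*I)*(-6) = (2 + I*√2)*(-6) = -12 - 6*I*√2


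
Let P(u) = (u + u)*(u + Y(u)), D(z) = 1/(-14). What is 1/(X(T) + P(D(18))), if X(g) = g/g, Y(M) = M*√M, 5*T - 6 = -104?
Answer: 135828/137215 - 98*I*√14/137215 ≈ 0.98989 - 0.0026723*I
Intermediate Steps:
T = -98/5 (T = 6/5 + (⅕)*(-104) = 6/5 - 104/5 = -98/5 ≈ -19.600)
Y(M) = M^(3/2)
X(g) = 1
D(z) = -1/14
P(u) = 2*u*(u + u^(3/2)) (P(u) = (u + u)*(u + u^(3/2)) = (2*u)*(u + u^(3/2)) = 2*u*(u + u^(3/2)))
1/(X(T) + P(D(18))) = 1/(1 + 2*(-1/14)*(-1/14 + (-1/14)^(3/2))) = 1/(1 + 2*(-1/14)*(-1/14 - I*√14/196)) = 1/(1 + (1/98 + I*√14/1372)) = 1/(99/98 + I*√14/1372)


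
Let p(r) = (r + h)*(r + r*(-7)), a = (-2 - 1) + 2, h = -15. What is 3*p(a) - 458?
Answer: -746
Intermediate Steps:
a = -1 (a = -3 + 2 = -1)
p(r) = -6*r*(-15 + r) (p(r) = (r - 15)*(r + r*(-7)) = (-15 + r)*(r - 7*r) = (-15 + r)*(-6*r) = -6*r*(-15 + r))
3*p(a) - 458 = 3*(6*(-1)*(15 - 1*(-1))) - 458 = 3*(6*(-1)*(15 + 1)) - 458 = 3*(6*(-1)*16) - 458 = 3*(-96) - 458 = -288 - 458 = -746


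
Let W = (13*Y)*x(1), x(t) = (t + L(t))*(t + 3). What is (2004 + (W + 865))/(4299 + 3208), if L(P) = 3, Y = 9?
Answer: 4741/7507 ≈ 0.63154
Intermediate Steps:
x(t) = (3 + t)**2 (x(t) = (t + 3)*(t + 3) = (3 + t)*(3 + t) = (3 + t)**2)
W = 1872 (W = (13*9)*(9 + 1**2 + 6*1) = 117*(9 + 1 + 6) = 117*16 = 1872)
(2004 + (W + 865))/(4299 + 3208) = (2004 + (1872 + 865))/(4299 + 3208) = (2004 + 2737)/7507 = 4741*(1/7507) = 4741/7507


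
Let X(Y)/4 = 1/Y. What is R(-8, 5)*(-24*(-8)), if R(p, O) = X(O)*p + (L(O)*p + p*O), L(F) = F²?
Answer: -236544/5 ≈ -47309.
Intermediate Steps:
X(Y) = 4/Y
R(p, O) = O*p + p*O² + 4*p/O (R(p, O) = (4/O)*p + (O²*p + p*O) = 4*p/O + (p*O² + O*p) = 4*p/O + (O*p + p*O²) = O*p + p*O² + 4*p/O)
R(-8, 5)*(-24*(-8)) = (-8*(4 + 5²*(1 + 5))/5)*(-24*(-8)) = -8*⅕*(4 + 25*6)*192 = -8*⅕*(4 + 150)*192 = -8*⅕*154*192 = -1232/5*192 = -236544/5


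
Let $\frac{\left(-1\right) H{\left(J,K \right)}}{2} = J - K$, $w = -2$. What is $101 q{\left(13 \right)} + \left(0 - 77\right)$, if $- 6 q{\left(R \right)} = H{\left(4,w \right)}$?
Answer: $125$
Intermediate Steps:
$H{\left(J,K \right)} = - 2 J + 2 K$ ($H{\left(J,K \right)} = - 2 \left(J - K\right) = - 2 J + 2 K$)
$q{\left(R \right)} = 2$ ($q{\left(R \right)} = - \frac{\left(-2\right) 4 + 2 \left(-2\right)}{6} = - \frac{-8 - 4}{6} = \left(- \frac{1}{6}\right) \left(-12\right) = 2$)
$101 q{\left(13 \right)} + \left(0 - 77\right) = 101 \cdot 2 + \left(0 - 77\right) = 202 - 77 = 125$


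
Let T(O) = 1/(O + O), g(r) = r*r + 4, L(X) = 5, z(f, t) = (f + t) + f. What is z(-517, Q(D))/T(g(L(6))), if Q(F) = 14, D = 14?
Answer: -59160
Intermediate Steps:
z(f, t) = t + 2*f
g(r) = 4 + r**2 (g(r) = r**2 + 4 = 4 + r**2)
T(O) = 1/(2*O)
z(-517, Q(D))/T(g(L(6))) = (14 + 2*(-517))/((1/(2*(4 + 5**2)))) = (14 - 1034)/((1/(2*(4 + 25)))) = -1020/((1/2)/29) = -1020/((1/2)*(1/29)) = -1020/1/58 = -1020*58 = -59160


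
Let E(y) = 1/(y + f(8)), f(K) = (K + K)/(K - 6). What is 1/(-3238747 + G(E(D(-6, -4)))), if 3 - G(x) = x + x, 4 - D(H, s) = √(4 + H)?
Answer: -118214162/382865427324993 + I*√2/765730854649986 ≈ -3.0876e-7 + 1.8469e-15*I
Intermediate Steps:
D(H, s) = 4 - √(4 + H)
f(K) = 2*K/(-6 + K) (f(K) = (2*K)/(-6 + K) = 2*K/(-6 + K))
E(y) = 1/(8 + y) (E(y) = 1/(y + 2*8/(-6 + 8)) = 1/(y + 2*8/2) = 1/(y + 2*8*(½)) = 1/(y + 8) = 1/(8 + y))
G(x) = 3 - 2*x (G(x) = 3 - (x + x) = 3 - 2*x)
1/(-3238747 + G(E(D(-6, -4)))) = 1/(-3238747 + (3 - 2/(8 + (4 - √(4 - 6))))) = 1/(-3238747 + (3 - 2/(8 + (4 - √(-2))))) = 1/(-3238747 + (3 - 2/(8 + (4 - I*√2)))) = 1/(-3238747 + (3 - 2/(12 - I*√2))) = 1/(-3238744 - 2/(12 - I*√2))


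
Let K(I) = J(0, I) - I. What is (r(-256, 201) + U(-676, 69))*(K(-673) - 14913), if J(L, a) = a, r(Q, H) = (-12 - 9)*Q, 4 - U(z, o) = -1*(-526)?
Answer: -72387702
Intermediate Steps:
U(z, o) = -522 (U(z, o) = 4 - (-1)*(-526) = 4 - 1*526 = 4 - 526 = -522)
r(Q, H) = -21*Q
K(I) = 0 (K(I) = I - I = 0)
(r(-256, 201) + U(-676, 69))*(K(-673) - 14913) = (-21*(-256) - 522)*(0 - 14913) = (5376 - 522)*(-14913) = 4854*(-14913) = -72387702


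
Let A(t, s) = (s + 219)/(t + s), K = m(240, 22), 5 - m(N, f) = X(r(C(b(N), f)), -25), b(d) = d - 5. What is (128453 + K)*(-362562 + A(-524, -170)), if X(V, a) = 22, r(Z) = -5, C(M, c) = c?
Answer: -16158409668786/347 ≈ -4.6566e+10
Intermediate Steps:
b(d) = -5 + d
m(N, f) = -17 (m(N, f) = 5 - 1*22 = 5 - 22 = -17)
K = -17
A(t, s) = (219 + s)/(s + t)
(128453 + K)*(-362562 + A(-524, -170)) = (128453 - 17)*(-362562 + (219 - 170)/(-170 - 524)) = 128436*(-362562 + 49/(-694)) = 128436*(-362562 - 1/694*49) = 128436*(-362562 - 49/694) = 128436*(-251618077/694) = -16158409668786/347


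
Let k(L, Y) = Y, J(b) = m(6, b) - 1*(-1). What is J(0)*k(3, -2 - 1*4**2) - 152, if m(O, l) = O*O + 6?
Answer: -926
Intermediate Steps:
m(O, l) = 6 + O**2 (m(O, l) = O**2 + 6 = 6 + O**2)
J(b) = 43 (J(b) = (6 + 6**2) - 1*(-1) = (6 + 36) + 1 = 42 + 1 = 43)
J(0)*k(3, -2 - 1*4**2) - 152 = 43*(-2 - 1*4**2) - 152 = 43*(-2 - 1*16) - 152 = 43*(-2 - 16) - 152 = 43*(-18) - 152 = -774 - 152 = -926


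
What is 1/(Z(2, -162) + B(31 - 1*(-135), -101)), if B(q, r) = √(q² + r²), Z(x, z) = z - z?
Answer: √37757/37757 ≈ 0.0051464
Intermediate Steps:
Z(x, z) = 0
1/(Z(2, -162) + B(31 - 1*(-135), -101)) = 1/(0 + √((31 - 1*(-135))² + (-101)²)) = 1/(0 + √((31 + 135)² + 10201)) = 1/(0 + √(166² + 10201)) = 1/(0 + √(27556 + 10201)) = 1/(0 + √37757) = 1/(√37757) = √37757/37757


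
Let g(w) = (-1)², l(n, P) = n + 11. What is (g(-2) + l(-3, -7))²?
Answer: 81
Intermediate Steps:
l(n, P) = 11 + n
g(w) = 1
(g(-2) + l(-3, -7))² = (1 + (11 - 3))² = (1 + 8)² = 9² = 81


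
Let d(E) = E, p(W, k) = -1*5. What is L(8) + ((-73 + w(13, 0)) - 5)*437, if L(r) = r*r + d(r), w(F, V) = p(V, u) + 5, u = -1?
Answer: -34014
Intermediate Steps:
p(W, k) = -5
w(F, V) = 0 (w(F, V) = -5 + 5 = 0)
L(r) = r + r**2 (L(r) = r*r + r = r**2 + r = r + r**2)
L(8) + ((-73 + w(13, 0)) - 5)*437 = 8*(1 + 8) + ((-73 + 0) - 5)*437 = 8*9 + (-73 - 5)*437 = 72 - 78*437 = 72 - 34086 = -34014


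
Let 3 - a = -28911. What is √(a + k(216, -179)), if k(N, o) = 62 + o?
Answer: √28797 ≈ 169.70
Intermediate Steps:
a = 28914 (a = 3 - 1*(-28911) = 3 + 28911 = 28914)
√(a + k(216, -179)) = √(28914 + (62 - 179)) = √(28914 - 117) = √28797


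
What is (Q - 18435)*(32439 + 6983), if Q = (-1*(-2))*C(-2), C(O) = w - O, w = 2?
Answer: -726429194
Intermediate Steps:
C(O) = 2 - O
Q = 8 (Q = (-1*(-2))*(2 - 1*(-2)) = 2*(2 + 2) = 2*4 = 8)
(Q - 18435)*(32439 + 6983) = (8 - 18435)*(32439 + 6983) = -18427*39422 = -726429194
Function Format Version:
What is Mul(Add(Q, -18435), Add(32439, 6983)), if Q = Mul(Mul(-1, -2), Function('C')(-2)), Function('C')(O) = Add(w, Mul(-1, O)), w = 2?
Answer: -726429194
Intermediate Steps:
Function('C')(O) = Add(2, Mul(-1, O))
Q = 8 (Q = Mul(Mul(-1, -2), Add(2, Mul(-1, -2))) = Mul(2, Add(2, 2)) = Mul(2, 4) = 8)
Mul(Add(Q, -18435), Add(32439, 6983)) = Mul(Add(8, -18435), Add(32439, 6983)) = Mul(-18427, 39422) = -726429194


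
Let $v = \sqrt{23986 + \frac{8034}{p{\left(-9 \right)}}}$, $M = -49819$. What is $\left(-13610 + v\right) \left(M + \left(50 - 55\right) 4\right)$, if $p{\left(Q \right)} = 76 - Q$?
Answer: $678308790 - \frac{99678 \sqrt{43495435}}{85} \approx 6.7057 \cdot 10^{8}$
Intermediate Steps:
$v = \frac{2 \sqrt{43495435}}{85}$ ($v = \sqrt{23986 + \frac{8034}{76 - -9}} = \sqrt{23986 + \frac{8034}{76 + 9}} = \sqrt{23986 + \frac{8034}{85}} = \sqrt{\frac{2046844}{85}} = \frac{2 \sqrt{43495435}}{85} \approx 155.18$)
$\left(-13610 + v\right) \left(M + \left(50 - 55\right) 4\right) = \left(-13610 + \frac{2 \sqrt{43495435}}{85}\right) \left(-49819 + \left(50 - 55\right) 4\right) = \left(-13610 + \frac{2 \sqrt{43495435}}{85}\right) \left(-49819 - 20\right) = \left(-13610 + \frac{2 \sqrt{43495435}}{85}\right) \left(-49839\right) = 678308790 - \frac{99678 \sqrt{43495435}}{85}$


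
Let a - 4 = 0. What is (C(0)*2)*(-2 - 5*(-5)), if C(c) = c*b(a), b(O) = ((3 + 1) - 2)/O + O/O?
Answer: 0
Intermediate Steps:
a = 4 (a = 4 + 0 = 4)
b(O) = 1 + 2/O (b(O) = (4 - 2)/O + 1 = 2/O + 1 = 1 + 2/O)
C(c) = 3*c/2 (C(c) = c*((2 + 4)/4) = c*((1/4)*6) = c*(3/2) = 3*c/2)
(C(0)*2)*(-2 - 5*(-5)) = (((3/2)*0)*2)*(-2 - 5*(-5)) = (0*2)*(-2 + 25) = 0*23 = 0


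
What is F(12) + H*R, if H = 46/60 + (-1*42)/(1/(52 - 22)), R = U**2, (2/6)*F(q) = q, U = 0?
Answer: 36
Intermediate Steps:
F(q) = 3*q
R = 0 (R = 0**2 = 0)
H = -37777/30 (H = 46*(1/60) - 42/(1/30) = 23/30 - 42/1/30 = 23/30 - 42*30 = 23/30 - 1260 = -37777/30 ≈ -1259.2)
F(12) + H*R = 3*12 - 37777/30*0 = 36 + 0 = 36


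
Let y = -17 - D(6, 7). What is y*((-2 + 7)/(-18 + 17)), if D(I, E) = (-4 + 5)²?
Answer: 90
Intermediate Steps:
D(I, E) = 1 (D(I, E) = 1² = 1)
y = -18 (y = -17 - 1*1 = -17 - 1 = -18)
y*((-2 + 7)/(-18 + 17)) = -18*(-2 + 7)/(-18 + 17) = -90/(-1) = -90*(-1) = -18*(-5) = 90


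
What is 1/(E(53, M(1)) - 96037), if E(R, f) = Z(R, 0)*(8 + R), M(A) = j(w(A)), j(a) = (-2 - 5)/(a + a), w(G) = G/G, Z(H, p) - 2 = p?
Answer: -1/95915 ≈ -1.0426e-5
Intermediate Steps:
Z(H, p) = 2 + p
w(G) = 1
j(a) = -7/(2*a) (j(a) = -7*1/(2*a) = -7/(2*a))
M(A) = -7/2 (M(A) = -7/2/1 = -7/2*1 = -7/2)
E(R, f) = 16 + 2*R (E(R, f) = (2 + 0)*(8 + R) = 2*(8 + R) = 16 + 2*R)
1/(E(53, M(1)) - 96037) = 1/((16 + 2*53) - 96037) = 1/((16 + 106) - 96037) = 1/(122 - 96037) = 1/(-95915) = -1/95915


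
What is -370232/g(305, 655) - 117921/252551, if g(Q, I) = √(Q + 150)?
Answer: -117921/252551 - 370232*√455/455 ≈ -17357.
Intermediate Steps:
g(Q, I) = √(150 + Q)
-370232/g(305, 655) - 117921/252551 = -370232/√(150 + 305) - 117921/252551 = -370232*√455/455 - 117921*1/252551 = -370232*√455/455 - 117921/252551 = -117921/252551 - 370232*√455/455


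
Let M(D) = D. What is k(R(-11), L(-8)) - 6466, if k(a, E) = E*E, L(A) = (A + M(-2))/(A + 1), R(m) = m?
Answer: -316734/49 ≈ -6464.0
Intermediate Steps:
L(A) = (-2 + A)/(1 + A) (L(A) = (A - 2)/(A + 1) = (-2 + A)/(1 + A))
k(a, E) = E**2
k(R(-11), L(-8)) - 6466 = ((-2 - 8)/(1 - 8))**2 - 6466 = (-10/(-7))**2 - 6466 = (-1/7*(-10))**2 - 6466 = (10/7)**2 - 6466 = 100/49 - 6466 = -316734/49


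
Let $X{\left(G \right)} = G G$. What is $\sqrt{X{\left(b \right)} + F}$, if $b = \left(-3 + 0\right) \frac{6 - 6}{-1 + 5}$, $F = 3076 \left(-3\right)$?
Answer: $2 i \sqrt{2307} \approx 96.063 i$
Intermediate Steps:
$F = -9228$
$b = 0$ ($b = - 3 \cdot \frac{0}{4} = - 3 \cdot 0 \cdot \frac{1}{4} = \left(-3\right) 0 = 0$)
$X{\left(G \right)} = G^{2}$
$\sqrt{X{\left(b \right)} + F} = \sqrt{0^{2} - 9228} = \sqrt{0 - 9228} = \sqrt{-9228} = 2 i \sqrt{2307}$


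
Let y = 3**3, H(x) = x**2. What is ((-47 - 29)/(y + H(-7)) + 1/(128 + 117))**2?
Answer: 59536/60025 ≈ 0.99185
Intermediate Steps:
y = 27
((-47 - 29)/(y + H(-7)) + 1/(128 + 117))**2 = ((-47 - 29)/(27 + (-7)**2) + 1/(128 + 117))**2 = (-76/(27 + 49) + 1/245)**2 = (-76/76 + 1/245)**2 = (-76*1/76 + 1/245)**2 = (-1 + 1/245)**2 = (-244/245)**2 = 59536/60025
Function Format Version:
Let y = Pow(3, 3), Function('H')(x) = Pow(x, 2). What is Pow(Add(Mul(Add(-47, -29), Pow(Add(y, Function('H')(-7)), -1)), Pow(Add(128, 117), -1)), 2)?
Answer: Rational(59536, 60025) ≈ 0.99185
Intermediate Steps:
y = 27
Pow(Add(Mul(Add(-47, -29), Pow(Add(y, Function('H')(-7)), -1)), Pow(Add(128, 117), -1)), 2) = Pow(Add(Mul(Add(-47, -29), Pow(Add(27, Pow(-7, 2)), -1)), Pow(Add(128, 117), -1)), 2) = Pow(Add(Mul(-76, Pow(Add(27, 49), -1)), Pow(245, -1)), 2) = Pow(Add(Mul(-76, Pow(76, -1)), Rational(1, 245)), 2) = Pow(Add(Mul(-76, Rational(1, 76)), Rational(1, 245)), 2) = Pow(Add(-1, Rational(1, 245)), 2) = Pow(Rational(-244, 245), 2) = Rational(59536, 60025)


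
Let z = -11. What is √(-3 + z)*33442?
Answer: 33442*I*√14 ≈ 1.2513e+5*I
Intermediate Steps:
√(-3 + z)*33442 = √(-3 - 11)*33442 = √(-14)*33442 = (I*√14)*33442 = 33442*I*√14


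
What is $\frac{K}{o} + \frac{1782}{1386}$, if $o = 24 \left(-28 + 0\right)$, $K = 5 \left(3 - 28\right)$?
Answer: $\frac{989}{672} \approx 1.4717$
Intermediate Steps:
$K = -125$ ($K = 5 \left(-25\right) = -125$)
$o = -672$ ($o = 24 \left(-28\right) = -672$)
$\frac{K}{o} + \frac{1782}{1386} = - \frac{125}{-672} + \frac{1782}{1386} = \left(-125\right) \left(- \frac{1}{672}\right) + 1782 \cdot \frac{1}{1386} = \frac{125}{672} + \frac{9}{7} = \frac{989}{672}$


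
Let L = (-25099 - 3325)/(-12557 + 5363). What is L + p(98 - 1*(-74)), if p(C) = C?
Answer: 57536/327 ≈ 175.95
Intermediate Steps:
L = 1292/327 (L = -28424/(-7194) = -28424*(-1/7194) = 1292/327 ≈ 3.9511)
L + p(98 - 1*(-74)) = 1292/327 + (98 - 1*(-74)) = 1292/327 + (98 + 74) = 1292/327 + 172 = 57536/327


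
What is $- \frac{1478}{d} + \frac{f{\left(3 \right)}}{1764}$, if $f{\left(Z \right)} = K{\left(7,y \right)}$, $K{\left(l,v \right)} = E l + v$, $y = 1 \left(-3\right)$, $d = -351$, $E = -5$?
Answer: $\frac{144103}{34398} \approx 4.1893$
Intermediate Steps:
$y = -3$
$K{\left(l,v \right)} = v - 5 l$ ($K{\left(l,v \right)} = - 5 l + v = v - 5 l$)
$f{\left(Z \right)} = -38$ ($f{\left(Z \right)} = -3 - 35 = -38$)
$- \frac{1478}{d} + \frac{f{\left(3 \right)}}{1764} = - \frac{1478}{-351} - \frac{38}{1764} = \left(-1478\right) \left(- \frac{1}{351}\right) - \frac{19}{882} = \frac{1478}{351} - \frac{19}{882} = \frac{144103}{34398}$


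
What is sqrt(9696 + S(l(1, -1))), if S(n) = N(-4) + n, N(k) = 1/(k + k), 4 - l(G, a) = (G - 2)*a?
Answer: sqrt(155182)/4 ≈ 98.483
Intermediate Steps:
l(G, a) = 4 - a*(-2 + G) (l(G, a) = 4 - (G - 2)*a = 4 - (-2 + G)*a = 4 - a*(-2 + G))
N(k) = 1/(2*k)
S(n) = -1/8 + n (S(n) = (1/2)/(-4) + n = (1/2)*(-1/4) + n = -1/8 + n)
sqrt(9696 + S(l(1, -1))) = sqrt(9696 + (-1/8 + (4 + 2*(-1) - 1*1*(-1)))) = sqrt(9696 + (-1/8 + (4 - 2 + 1))) = sqrt(9696 + (-1/8 + 3)) = sqrt(9696 + 23/8) = sqrt(77591/8) = sqrt(155182)/4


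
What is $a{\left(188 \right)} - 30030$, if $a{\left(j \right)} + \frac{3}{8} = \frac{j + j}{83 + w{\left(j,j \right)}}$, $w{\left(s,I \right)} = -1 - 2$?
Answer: $- \frac{1201027}{40} \approx -30026.0$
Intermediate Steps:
$w{\left(s,I \right)} = -3$ ($w{\left(s,I \right)} = -1 - 2 = -3$)
$a{\left(j \right)} = - \frac{3}{8} + \frac{j}{40}$ ($a{\left(j \right)} = - \frac{3}{8} + \frac{j + j}{83 - 3} = - \frac{3}{8} + \frac{2 j}{80} = - \frac{3}{8} + 2 j \frac{1}{80} = - \frac{3}{8} + \frac{j}{40}$)
$a{\left(188 \right)} - 30030 = \left(- \frac{3}{8} + \frac{1}{40} \cdot 188\right) - 30030 = \left(- \frac{3}{8} + \frac{47}{10}\right) - 30030 = \frac{173}{40} - 30030 = - \frac{1201027}{40}$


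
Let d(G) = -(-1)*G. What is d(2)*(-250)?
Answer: -500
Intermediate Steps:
d(G) = G
d(2)*(-250) = 2*(-250) = -500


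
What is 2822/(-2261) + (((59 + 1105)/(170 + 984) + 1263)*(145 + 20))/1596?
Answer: 5675741/43852 ≈ 129.43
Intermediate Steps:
2822/(-2261) + (((59 + 1105)/(170 + 984) + 1263)*(145 + 20))/1596 = 2822*(-1/2261) + ((1164/1154 + 1263)*165)*(1/1596) = -166/133 + ((1164*(1/1154) + 1263)*165)*(1/1596) = -166/133 + ((582/577 + 1263)*165)*(1/1596) = -166/133 + ((729333/577)*165)*(1/1596) = -166/133 + (120339945/577)*(1/1596) = -166/133 + 40113315/306964 = 5675741/43852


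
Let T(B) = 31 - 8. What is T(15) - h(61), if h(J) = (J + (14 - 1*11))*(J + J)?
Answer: -7785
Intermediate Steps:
T(B) = 23
h(J) = 2*J*(3 + J) (h(J) = (J + (14 - 11))*(2*J) = (J + 3)*(2*J) = (3 + J)*(2*J) = 2*J*(3 + J))
T(15) - h(61) = 23 - 2*61*(3 + 61) = 23 - 2*61*64 = 23 - 1*7808 = 23 - 7808 = -7785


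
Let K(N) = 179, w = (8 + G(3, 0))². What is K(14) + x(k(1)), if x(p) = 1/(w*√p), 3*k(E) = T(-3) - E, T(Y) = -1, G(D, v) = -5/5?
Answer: 179 - I*√6/98 ≈ 179.0 - 0.024995*I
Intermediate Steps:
G(D, v) = -1 (G(D, v) = -5*⅕ = -1)
w = 49 (w = (8 - 1)² = 7² = 49)
k(E) = -⅓ - E/3 (k(E) = (-1 - E)/3 = -⅓ - E/3)
x(p) = 1/(49*√p)
K(14) + x(k(1)) = 179 + 1/(49*√(-⅓ - ⅓*1)) = 179 + 1/(49*√(-⅓ - ⅓)) = 179 + 1/(49*√(-⅔)) = 179 + (-I*√6/2)/49 = 179 - I*√6/98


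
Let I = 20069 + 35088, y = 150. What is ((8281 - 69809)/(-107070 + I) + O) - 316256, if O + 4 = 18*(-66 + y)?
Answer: -16339451396/51913 ≈ -3.1475e+5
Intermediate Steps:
I = 55157
O = 1508 (O = -4 + 18*(-66 + 150) = -4 + 18*84 = -4 + 1512 = 1508)
((8281 - 69809)/(-107070 + I) + O) - 316256 = ((8281 - 69809)/(-107070 + 55157) + 1508) - 316256 = (-61528/(-51913) + 1508) - 316256 = (-61528*(-1/51913) + 1508) - 316256 = (61528/51913 + 1508) - 316256 = 78346332/51913 - 316256 = -16339451396/51913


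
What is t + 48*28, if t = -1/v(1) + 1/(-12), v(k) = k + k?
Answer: 16121/12 ≈ 1343.4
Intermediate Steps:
v(k) = 2*k
t = -7/12 (t = -1/(2*1) + 1/(-12) = -1/2 + 1*(-1/12) = -1*½ - 1/12 = -½ - 1/12 = -7/12 ≈ -0.58333)
t + 48*28 = -7/12 + 48*28 = -7/12 + 1344 = 16121/12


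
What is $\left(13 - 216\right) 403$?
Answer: $-81809$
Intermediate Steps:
$\left(13 - 216\right) 403 = \left(-203\right) 403 = -81809$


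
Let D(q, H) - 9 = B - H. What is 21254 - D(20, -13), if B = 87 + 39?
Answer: 21106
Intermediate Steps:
B = 126
D(q, H) = 135 - H (D(q, H) = 9 + (126 - H) = 135 - H)
21254 - D(20, -13) = 21254 - (135 - 1*(-13)) = 21254 - (135 + 13) = 21254 - 1*148 = 21254 - 148 = 21106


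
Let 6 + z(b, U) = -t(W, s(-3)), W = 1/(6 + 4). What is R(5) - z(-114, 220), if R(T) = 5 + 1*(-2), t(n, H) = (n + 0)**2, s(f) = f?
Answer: 901/100 ≈ 9.0100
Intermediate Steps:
W = 1/10 ≈ 0.10000
t(n, H) = n**2
R(T) = 3 (R(T) = 5 - 2 = 3)
z(b, U) = -601/100 (z(b, U) = -6 - (1/10)**2 = -6 - 1*1/100 = -6 - 1/100 = -601/100)
R(5) - z(-114, 220) = 3 - 1*(-601/100) = 3 + 601/100 = 901/100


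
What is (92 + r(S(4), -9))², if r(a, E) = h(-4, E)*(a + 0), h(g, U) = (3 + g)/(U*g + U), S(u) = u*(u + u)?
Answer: 6012304/729 ≈ 8247.3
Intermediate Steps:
S(u) = 2*u² (S(u) = u*(2*u) = 2*u²)
h(g, U) = (3 + g)/(U + U*g)
r(a, E) = a/(3*E) (r(a, E) = ((3 - 4)/(E*(1 - 4)))*(a + 0) = (-1/(E*(-3)))*a = (-⅓*(-1)/E)*a = (1/(3*E))*a = a/(3*E))
(92 + r(S(4), -9))² = (92 + (⅓)*(2*4²)/(-9))² = (92 + (⅓)*(2*16)*(-⅑))² = (92 + (⅓)*32*(-⅑))² = (92 - 32/27)² = (2452/27)² = 6012304/729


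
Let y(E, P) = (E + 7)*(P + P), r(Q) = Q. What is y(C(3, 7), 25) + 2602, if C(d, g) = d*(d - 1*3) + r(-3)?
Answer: 2802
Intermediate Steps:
C(d, g) = -3 + d*(-3 + d) (C(d, g) = d*(d - 1*3) - 3 = d*(d - 3) - 3 = d*(-3 + d) - 3 = -3 + d*(-3 + d))
y(E, P) = 2*P*(7 + E) (y(E, P) = (7 + E)*(2*P) = 2*P*(7 + E))
y(C(3, 7), 25) + 2602 = 2*25*(7 + (-3 + 3**2 - 3*3)) + 2602 = 2*25*(7 + (-3 + 9 - 9)) + 2602 = 2*25*(7 - 3) + 2602 = 2*25*4 + 2602 = 200 + 2602 = 2802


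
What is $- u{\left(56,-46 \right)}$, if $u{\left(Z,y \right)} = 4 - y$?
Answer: $-50$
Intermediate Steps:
$- u{\left(56,-46 \right)} = - (4 - -46) = - (4 + 46) = \left(-1\right) 50 = -50$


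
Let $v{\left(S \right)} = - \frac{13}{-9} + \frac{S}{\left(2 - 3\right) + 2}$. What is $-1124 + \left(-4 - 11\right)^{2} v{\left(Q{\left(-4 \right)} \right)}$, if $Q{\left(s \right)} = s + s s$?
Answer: $1901$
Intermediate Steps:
$Q{\left(s \right)} = s + s^{2}$
$v{\left(S \right)} = \frac{13}{9} + S$ ($v{\left(S \right)} = \left(-13\right) \left(- \frac{1}{9}\right) + \frac{S}{-1 + 2} = \frac{13}{9} + \frac{S}{1} = \frac{13}{9} + S 1 = \frac{13}{9} + S$)
$-1124 + \left(-4 - 11\right)^{2} v{\left(Q{\left(-4 \right)} \right)} = -1124 + \left(-4 - 11\right)^{2} \left(\frac{13}{9} - 4 \left(1 - 4\right)\right) = -1124 + \left(-15\right)^{2} \left(\frac{13}{9} - -12\right) = -1124 + 225 \left(\frac{13}{9} + 12\right) = -1124 + 225 \cdot \frac{121}{9} = -1124 + 3025 = 1901$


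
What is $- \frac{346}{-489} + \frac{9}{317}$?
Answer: $\frac{114083}{155013} \approx 0.73596$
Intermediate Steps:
$- \frac{346}{-489} + \frac{9}{317} = \left(-346\right) \left(- \frac{1}{489}\right) + 9 \cdot \frac{1}{317} = \frac{346}{489} + \frac{9}{317} = \frac{114083}{155013}$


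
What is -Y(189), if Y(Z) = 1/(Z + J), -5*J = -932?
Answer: -5/1877 ≈ -0.0026638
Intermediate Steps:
J = 932/5 (J = -⅕*(-932) = 932/5 ≈ 186.40)
Y(Z) = 1/(932/5 + Z) (Y(Z) = 1/(Z + 932/5) = 1/(932/5 + Z))
-Y(189) = -5/(932 + 5*189) = -5/(932 + 945) = -5/1877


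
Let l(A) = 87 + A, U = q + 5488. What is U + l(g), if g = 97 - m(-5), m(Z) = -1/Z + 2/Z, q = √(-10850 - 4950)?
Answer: 28361/5 + 10*I*√158 ≈ 5672.2 + 125.7*I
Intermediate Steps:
q = 10*I*√158 (q = √(-15800) = 10*I*√158 ≈ 125.7*I)
m(Z) = 1/Z
U = 5488 + 10*I*√158 (U = 10*I*√158 + 5488 = 5488 + 10*I*√158 ≈ 5488.0 + 125.7*I)
g = 486/5 (g = 97 - 1/(-5) = 97 - 1*(-⅕) = 97 + ⅕ = 486/5 ≈ 97.200)
U + l(g) = (5488 + 10*I*√158) + (87 + 486/5) = (5488 + 10*I*√158) + 921/5 = 28361/5 + 10*I*√158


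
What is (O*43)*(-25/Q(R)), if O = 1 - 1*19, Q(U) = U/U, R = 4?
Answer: 19350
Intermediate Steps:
Q(U) = 1
O = -18 (O = 1 - 19 = -18)
(O*43)*(-25/Q(R)) = (-18*43)*(-25/1) = -(-19350) = -774*(-25) = 19350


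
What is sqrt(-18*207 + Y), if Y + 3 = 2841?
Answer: 2*I*sqrt(222) ≈ 29.799*I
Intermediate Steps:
Y = 2838 (Y = -3 + 2841 = 2838)
sqrt(-18*207 + Y) = sqrt(-18*207 + 2838) = sqrt(-3726 + 2838) = sqrt(-888) = 2*I*sqrt(222)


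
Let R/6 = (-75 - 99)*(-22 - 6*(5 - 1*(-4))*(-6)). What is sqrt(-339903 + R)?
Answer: 3*I*sqrt(72799) ≈ 809.44*I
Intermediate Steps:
R = -315288 (R = 6*((-75 - 99)*(-22 - 6*(5 - 1*(-4))*(-6))) = 6*(-174*(-22 - 6*(5 + 4)*(-6))) = 6*(-174*(-22 - 6*9*(-6))) = 6*(-174*(-22 - 54*(-6))) = 6*(-174*(-22 + 324)) = 6*(-174*302) = 6*(-52548) = -315288)
sqrt(-339903 + R) = sqrt(-339903 - 315288) = sqrt(-655191) = 3*I*sqrt(72799)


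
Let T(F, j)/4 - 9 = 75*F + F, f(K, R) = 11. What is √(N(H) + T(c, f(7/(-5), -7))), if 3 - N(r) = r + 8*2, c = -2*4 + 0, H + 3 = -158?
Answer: 2*I*√562 ≈ 47.413*I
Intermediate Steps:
H = -161 (H = -3 - 158 = -161)
c = -8 (c = -8 + 0 = -8)
T(F, j) = 36 + 304*F (T(F, j) = 36 + 4*(75*F + F) = 36 + 4*(76*F) = 36 + 304*F)
N(r) = -13 - r (N(r) = 3 - (r + 8*2) = 3 - (r + 16) = 3 - (16 + r) = 3 + (-16 - r) = -13 - r)
√(N(H) + T(c, f(7/(-5), -7))) = √((-13 - 1*(-161)) + (36 + 304*(-8))) = √((-13 + 161) + (36 - 2432)) = √(148 - 2396) = √(-2248) = 2*I*√562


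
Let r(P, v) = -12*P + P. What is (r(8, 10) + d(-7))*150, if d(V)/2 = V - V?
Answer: -13200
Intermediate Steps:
d(V) = 0 (d(V) = 2*(V - V) = 2*0 = 0)
r(P, v) = -11*P
(r(8, 10) + d(-7))*150 = (-11*8 + 0)*150 = (-88 + 0)*150 = -88*150 = -13200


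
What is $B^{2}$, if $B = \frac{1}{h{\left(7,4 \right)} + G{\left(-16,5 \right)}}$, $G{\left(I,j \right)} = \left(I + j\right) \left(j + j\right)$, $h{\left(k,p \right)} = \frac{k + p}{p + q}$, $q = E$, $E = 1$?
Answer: $\frac{25}{290521} \approx 8.6052 \cdot 10^{-5}$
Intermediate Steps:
$q = 1$
$h{\left(k,p \right)} = \frac{k + p}{1 + p}$ ($h{\left(k,p \right)} = \frac{k + p}{p + 1} = \frac{k + p}{1 + p}$)
$G{\left(I,j \right)} = 2 j \left(I + j\right)$ ($G{\left(I,j \right)} = \left(I + j\right) 2 j = 2 j \left(I + j\right)$)
$B = - \frac{5}{539}$ ($B = \frac{1}{\frac{7 + 4}{1 + 4} + 2 \cdot 5 \left(-16 + 5\right)} = \frac{1}{\frac{1}{5} \cdot 11 + 2 \cdot 5 \left(-11\right)} = \frac{1}{\frac{1}{5} \cdot 11 - 110} = \frac{1}{\frac{11}{5} - 110} = \frac{1}{- \frac{539}{5}} = - \frac{5}{539} \approx -0.0092764$)
$B^{2} = \left(- \frac{5}{539}\right)^{2} = \frac{25}{290521}$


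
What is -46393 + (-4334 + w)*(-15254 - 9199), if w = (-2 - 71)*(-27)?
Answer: 57736046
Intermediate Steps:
w = 1971 (w = -73*(-27) = 1971)
-46393 + (-4334 + w)*(-15254 - 9199) = -46393 + (-4334 + 1971)*(-15254 - 9199) = -46393 - 2363*(-24453) = -46393 + 57782439 = 57736046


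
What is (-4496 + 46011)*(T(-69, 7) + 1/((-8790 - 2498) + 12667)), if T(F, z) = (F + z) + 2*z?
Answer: -2747919365/1379 ≈ -1.9927e+6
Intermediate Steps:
T(F, z) = F + 3*z
(-4496 + 46011)*(T(-69, 7) + 1/((-8790 - 2498) + 12667)) = (-4496 + 46011)*((-69 + 3*7) + 1/((-8790 - 2498) + 12667)) = 41515*((-69 + 21) + 1/(-11288 + 12667)) = 41515*(-48 + 1/1379) = 41515*(-66191/1379) = -2747919365/1379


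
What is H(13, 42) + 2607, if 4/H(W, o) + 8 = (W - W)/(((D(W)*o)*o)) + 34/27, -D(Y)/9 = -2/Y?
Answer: 237183/91 ≈ 2606.4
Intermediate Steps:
D(Y) = 18/Y (D(Y) = -(-18)/Y = 18/Y)
H(W, o) = -54/91 (H(W, o) = 4/(-8 + ((W - W)/((((18/W)*o)*o)) + 34/27)) = 4/(-8 + (0/(((18*o/W)*o)) + 34*(1/27))) = 4/(-8 + (0/((18*o²/W)) + 34/27)) = 4/(-8 + (0*(W/(18*o²)) + 34/27)) = 4/(-8 + (0 + 34/27)) = 4/(-8 + 34/27) = 4/(-182/27) = 4*(-27/182) = -54/91)
H(13, 42) + 2607 = -54/91 + 2607 = 237183/91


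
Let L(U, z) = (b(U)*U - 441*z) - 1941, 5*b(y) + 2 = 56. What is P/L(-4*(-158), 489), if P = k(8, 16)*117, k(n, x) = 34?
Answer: -3315/175637 ≈ -0.018874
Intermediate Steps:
b(y) = 54/5 (b(y) = -⅖ + (⅕)*56 = -⅖ + 56/5 = 54/5)
L(U, z) = -1941 - 441*z + 54*U/5 (L(U, z) = (54*U/5 - 441*z) - 1941 = (-441*z + 54*U/5) - 1941 = -1941 - 441*z + 54*U/5)
P = 3978 (P = 34*117 = 3978)
P/L(-4*(-158), 489) = 3978/(-1941 - 441*489 + 54*(-4*(-158))/5) = 3978/(-1941 - 215649 + (54/5)*632) = 3978/(-1941 - 215649 + 34128/5) = 3978/(-1053822/5) = 3978*(-5/1053822) = -3315/175637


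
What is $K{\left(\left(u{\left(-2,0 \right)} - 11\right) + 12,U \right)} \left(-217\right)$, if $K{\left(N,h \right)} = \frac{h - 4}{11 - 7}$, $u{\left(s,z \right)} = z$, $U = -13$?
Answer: $\frac{3689}{4} \approx 922.25$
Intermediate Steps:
$K{\left(N,h \right)} = -1 + \frac{h}{4}$ ($K{\left(N,h \right)} = \frac{-4 + h}{4} = \left(-4 + h\right) \frac{1}{4} = -1 + \frac{h}{4}$)
$K{\left(\left(u{\left(-2,0 \right)} - 11\right) + 12,U \right)} \left(-217\right) = \left(-1 + \frac{1}{4} \left(-13\right)\right) \left(-217\right) = \left(-1 - \frac{13}{4}\right) \left(-217\right) = \left(- \frac{17}{4}\right) \left(-217\right) = \frac{3689}{4}$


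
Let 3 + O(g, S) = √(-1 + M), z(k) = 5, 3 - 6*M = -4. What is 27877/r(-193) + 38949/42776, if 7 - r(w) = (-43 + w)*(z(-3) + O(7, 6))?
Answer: 1739299275999/28252478600 - 3289486*√6/660475 ≈ 49.363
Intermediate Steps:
M = 7/6 (M = ½ - ⅙*(-4) = ½ + ⅔ = 7/6 ≈ 1.1667)
O(g, S) = -3 + √6/6 (O(g, S) = -3 + √(-1 + 7/6) = -3 + √(⅙) = -3 + √6/6)
r(w) = 7 - (-43 + w)*(2 + √6/6) (r(w) = 7 - (-43 + w)*(5 + (-3 + √6/6)) = 7 - (-43 + w)*(2 + √6/6))
27877/r(-193) + 38949/42776 = 27877/(93 - 2*(-193) + 43*√6/6 - ⅙*(-193)*√6) + 38949/42776 = 27877/(93 + 386 + 43*√6/6 + 193*√6/6) + 38949*(1/42776) = 27877/(479 + 118*√6/3) + 38949/42776 = 38949/42776 + 27877/(479 + 118*√6/3)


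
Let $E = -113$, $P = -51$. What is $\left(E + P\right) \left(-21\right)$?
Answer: $3444$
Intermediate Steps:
$\left(E + P\right) \left(-21\right) = \left(-113 - 51\right) \left(-21\right) = \left(-164\right) \left(-21\right) = 3444$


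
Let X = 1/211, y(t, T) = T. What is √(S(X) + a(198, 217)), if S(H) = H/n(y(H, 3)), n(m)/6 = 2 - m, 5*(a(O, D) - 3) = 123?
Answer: √1105869990/6330 ≈ 5.2535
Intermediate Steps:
a(O, D) = 138/5 (a(O, D) = 3 + (⅕)*123 = 3 + 123/5 = 138/5)
X = 1/211 ≈ 0.0047393
n(m) = 12 - 6*m (n(m) = 6*(2 - m) = 12 - 6*m)
S(H) = -H/6 (S(H) = H/(12 - 6*3) = H/(12 - 18) = H/(-6) = H*(-⅙) = -H/6)
√(S(X) + a(198, 217)) = √(-⅙*1/211 + 138/5) = √(-1/1266 + 138/5) = √(174703/6330) = √1105869990/6330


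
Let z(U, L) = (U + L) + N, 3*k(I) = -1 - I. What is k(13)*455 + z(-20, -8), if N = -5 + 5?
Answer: -6454/3 ≈ -2151.3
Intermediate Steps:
N = 0
k(I) = -⅓ - I/3 (k(I) = (-1 - I)/3 = -⅓ - I/3)
z(U, L) = L + U (z(U, L) = (U + L) + 0 = (L + U) + 0 = L + U)
k(13)*455 + z(-20, -8) = (-⅓ - ⅓*13)*455 + (-8 - 20) = (-⅓ - 13/3)*455 - 28 = -14/3*455 - 28 = -6370/3 - 28 = -6454/3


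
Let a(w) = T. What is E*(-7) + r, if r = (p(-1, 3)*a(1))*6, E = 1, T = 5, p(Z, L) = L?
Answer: 83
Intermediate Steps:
a(w) = 5
r = 90 (r = (3*5)*6 = 15*6 = 90)
E*(-7) + r = 1*(-7) + 90 = -7 + 90 = 83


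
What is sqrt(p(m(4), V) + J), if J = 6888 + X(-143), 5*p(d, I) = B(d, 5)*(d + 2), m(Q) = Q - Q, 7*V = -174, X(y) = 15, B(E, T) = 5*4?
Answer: sqrt(6911) ≈ 83.132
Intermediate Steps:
B(E, T) = 20
V = -174/7 (V = (1/7)*(-174) = -174/7 ≈ -24.857)
m(Q) = 0
p(d, I) = 8 + 4*d (p(d, I) = (20*(d + 2))/5 = (20*(2 + d))/5 = (40 + 20*d)/5 = 8 + 4*d)
J = 6903 (J = 6888 + 15 = 6903)
sqrt(p(m(4), V) + J) = sqrt((8 + 4*0) + 6903) = sqrt((8 + 0) + 6903) = sqrt(8 + 6903) = sqrt(6911)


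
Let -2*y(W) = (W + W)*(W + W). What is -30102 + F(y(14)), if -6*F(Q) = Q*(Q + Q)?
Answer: -243970/3 ≈ -81323.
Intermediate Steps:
y(W) = -2*W² (y(W) = -(W + W)*(W + W)/2 = -2*W*2*W/2 = -2*W²)
F(Q) = -Q²/3 (F(Q) = -Q*(Q + Q)/6 = -Q*2*Q/6 = -Q²/3)
-30102 + F(y(14)) = -30102 - (-2*14²)²/3 = -30102 - (-2*196)²/3 = -30102 - ⅓*(-392)² = -30102 - ⅓*153664 = -30102 - 153664/3 = -243970/3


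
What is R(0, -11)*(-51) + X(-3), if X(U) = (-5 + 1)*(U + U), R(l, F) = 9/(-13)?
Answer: 771/13 ≈ 59.308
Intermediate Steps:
R(l, F) = -9/13 (R(l, F) = 9*(-1/13) = -9/13)
X(U) = -8*U
R(0, -11)*(-51) + X(-3) = -9/13*(-51) - 8*(-3) = 459/13 + 24 = 771/13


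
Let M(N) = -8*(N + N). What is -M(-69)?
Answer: -1104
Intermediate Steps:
M(N) = -16*N
-M(-69) = -(-16)*(-69) = -1*1104 = -1104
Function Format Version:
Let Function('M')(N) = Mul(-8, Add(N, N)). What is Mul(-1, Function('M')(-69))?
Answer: -1104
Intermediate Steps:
Function('M')(N) = Mul(-16, N) (Function('M')(N) = Mul(-8, Mul(2, N)) = Mul(-16, N))
Mul(-1, Function('M')(-69)) = Mul(-1, Mul(-16, -69)) = Mul(-1, 1104) = -1104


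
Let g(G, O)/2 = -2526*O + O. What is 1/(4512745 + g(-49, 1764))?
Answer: -1/4395455 ≈ -2.2751e-7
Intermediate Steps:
g(G, O) = -5050*O (g(G, O) = 2*(-2526*O + O) = 2*(-2525*O) = -5050*O)
1/(4512745 + g(-49, 1764)) = 1/(4512745 - 5050*1764) = 1/(4512745 - 8908200) = 1/(-4395455) = -1/4395455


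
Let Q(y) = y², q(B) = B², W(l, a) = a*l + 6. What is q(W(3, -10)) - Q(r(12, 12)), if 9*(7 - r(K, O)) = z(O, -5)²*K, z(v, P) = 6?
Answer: -1105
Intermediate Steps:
W(l, a) = 6 + a*l
r(K, O) = 7 - 4*K (r(K, O) = 7 - 6²*K/9 = 7 - 4*K)
q(W(3, -10)) - Q(r(12, 12)) = (6 - 10*3)² - (7 - 4*12)² = (6 - 30)² - (7 - 48)² = (-24)² - 1*(-41)² = 576 - 1*1681 = 576 - 1681 = -1105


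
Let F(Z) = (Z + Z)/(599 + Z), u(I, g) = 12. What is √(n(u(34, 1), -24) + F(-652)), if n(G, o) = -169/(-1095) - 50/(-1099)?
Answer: √100899778020450045/63780465 ≈ 4.9803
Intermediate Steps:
n(G, o) = 240481/1203405 (n(G, o) = -169*(-1/1095) - 50*(-1/1099) = 169/1095 + 50/1099 = 240481/1203405)
F(Z) = 2*Z/(599 + Z) (F(Z) = (2*Z)/(599 + Z) = 2*Z/(599 + Z))
√(n(u(34, 1), -24) + F(-652)) = √(240481/1203405 + 2*(-652)/(599 - 652)) = √(240481/1203405 + 2*(-652)/(-53)) = √(240481/1203405 + 2*(-652)*(-1/53)) = √(240481/1203405 + 1304/53) = √(1581985613/63780465) = √100899778020450045/63780465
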